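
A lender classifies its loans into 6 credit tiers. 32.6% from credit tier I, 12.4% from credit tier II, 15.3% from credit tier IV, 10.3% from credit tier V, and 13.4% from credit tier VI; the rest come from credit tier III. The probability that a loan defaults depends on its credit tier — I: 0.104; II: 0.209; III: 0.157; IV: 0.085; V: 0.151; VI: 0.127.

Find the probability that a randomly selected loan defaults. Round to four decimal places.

P(D) ≈ 0.1305

P(III) = 1 − (0.326 + 0.124 + 0.153 + 0.103 + 0.134) = 0.16.
P(D) = P(D|I)·P(I) + P(D|II)·P(II) + P(D|III)·P(III) + P(D|IV)·P(IV) + P(D|V)·P(V) + P(D|VI)·P(VI)
      = 0.104·0.326 + 0.209·0.124 + 0.157·0.16 + 0.085·0.153 + 0.151·0.103 + 0.127·0.134
      = 0.033904 + 0.025916 + 0.02512 + 0.013005 + 0.015553 + 0.017018 = 0.130516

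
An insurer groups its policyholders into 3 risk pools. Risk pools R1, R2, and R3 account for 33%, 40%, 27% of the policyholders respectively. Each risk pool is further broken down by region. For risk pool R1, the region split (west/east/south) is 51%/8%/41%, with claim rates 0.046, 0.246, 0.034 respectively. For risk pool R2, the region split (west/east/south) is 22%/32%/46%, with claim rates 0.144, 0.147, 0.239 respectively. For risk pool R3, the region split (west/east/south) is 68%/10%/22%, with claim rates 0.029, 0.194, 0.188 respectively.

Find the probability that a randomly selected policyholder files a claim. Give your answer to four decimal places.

P(C|R1) = 0.51·0.046 + 0.08·0.246 + 0.41·0.034 = 0.02346 + 0.01968 + 0.01394 = 0.05708
P(C|R2) = 0.22·0.144 + 0.32·0.147 + 0.46·0.239 = 0.03168 + 0.04704 + 0.10994 = 0.18866
P(C|R3) = 0.68·0.029 + 0.1·0.194 + 0.22·0.188 = 0.01972 + 0.0194 + 0.04136 = 0.08048
Then overall,
P(C) = 0.33·0.05708 + 0.4·0.18866 + 0.27·0.08048
      = 0.0188364 + 0.075464 + 0.0217296 = 0.11603

0.1160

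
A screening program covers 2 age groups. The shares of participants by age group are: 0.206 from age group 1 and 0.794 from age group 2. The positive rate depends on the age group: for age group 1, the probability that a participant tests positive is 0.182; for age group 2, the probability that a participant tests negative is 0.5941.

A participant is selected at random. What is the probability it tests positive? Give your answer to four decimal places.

P(T) ≈ 0.3598

P(T|2) = 1 − 0.5941 = 0.4059.
Summing over the partition,
P(T) = P(T|1)·P(1) + P(T|2)·P(2)
      = 0.182·0.206 + 0.4059·0.794
      = 0.037492 + 0.3222846 = 0.3597766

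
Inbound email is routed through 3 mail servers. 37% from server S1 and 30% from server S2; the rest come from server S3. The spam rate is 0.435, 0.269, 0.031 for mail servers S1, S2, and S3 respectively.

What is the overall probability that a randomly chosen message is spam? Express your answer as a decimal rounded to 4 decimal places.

P(S3) = 1 − (0.37 + 0.3) = 0.33.
P(S) = P(S|S1)·P(S1) + P(S|S2)·P(S2) + P(S|S3)·P(S3)
      = 0.435·0.37 + 0.269·0.3 + 0.031·0.33
      = 0.16095 + 0.0807 + 0.01023 = 0.25188

P(S) ≈ 0.2519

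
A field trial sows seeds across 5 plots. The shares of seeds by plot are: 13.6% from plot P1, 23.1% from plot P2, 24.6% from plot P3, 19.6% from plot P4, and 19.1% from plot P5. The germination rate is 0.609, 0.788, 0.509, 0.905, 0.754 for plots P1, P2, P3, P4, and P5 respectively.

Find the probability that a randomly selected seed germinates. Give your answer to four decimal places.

0.7115

P(G) = P(G|P1)·P(P1) + P(G|P2)·P(P2) + P(G|P3)·P(P3) + P(G|P4)·P(P4) + P(G|P5)·P(P5)
      = 0.609·0.136 + 0.788·0.231 + 0.509·0.246 + 0.905·0.196 + 0.754·0.191
      = 0.082824 + 0.182028 + 0.125214 + 0.17738 + 0.144014 = 0.71146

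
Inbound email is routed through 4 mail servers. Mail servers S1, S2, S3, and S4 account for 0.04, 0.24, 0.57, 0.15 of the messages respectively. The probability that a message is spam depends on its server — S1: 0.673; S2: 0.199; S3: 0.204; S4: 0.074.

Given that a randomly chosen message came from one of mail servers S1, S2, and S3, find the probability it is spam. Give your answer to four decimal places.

P(S|J) ≈ 0.2247

Let J = {S1, S2, S3}.
P(J) = 0.04 + 0.24 + 0.57 = 0.85.
P(S ∩ J) = 0.673·0.04 + 0.199·0.24 + 0.204·0.57 = 0.02692 + 0.04776 + 0.11628 = 0.19096.
P(S | J) = 0.19096 / 0.85 = 0.224659…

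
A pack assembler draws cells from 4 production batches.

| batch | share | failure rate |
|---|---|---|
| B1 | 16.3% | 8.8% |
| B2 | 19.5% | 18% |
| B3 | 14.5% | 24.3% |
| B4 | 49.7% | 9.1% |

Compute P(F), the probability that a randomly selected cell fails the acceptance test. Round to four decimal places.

0.1299

P(F) = P(F|B1)·P(B1) + P(F|B2)·P(B2) + P(F|B3)·P(B3) + P(F|B4)·P(B4)
      = 0.088·0.163 + 0.18·0.195 + 0.243·0.145 + 0.091·0.497
      = 0.014344 + 0.0351 + 0.035235 + 0.045227 = 0.129906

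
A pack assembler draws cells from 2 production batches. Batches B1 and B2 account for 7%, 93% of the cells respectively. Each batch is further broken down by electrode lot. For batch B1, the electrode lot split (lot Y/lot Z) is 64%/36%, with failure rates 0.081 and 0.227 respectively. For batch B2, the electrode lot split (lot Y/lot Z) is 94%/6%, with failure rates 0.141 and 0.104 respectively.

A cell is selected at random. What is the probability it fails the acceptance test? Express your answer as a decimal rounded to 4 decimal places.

P(F|B1) = 0.64·0.081 + 0.36·0.227 = 0.05184 + 0.08172 = 0.13356
P(F|B2) = 0.94·0.141 + 0.06·0.104 = 0.13254 + 0.00624 = 0.13878
By total probability over the outer partition,
P(F) = 0.07·0.13356 + 0.93·0.13878
      = 0.0093492 + 0.1290654 = 0.1384146

P(F) ≈ 0.1384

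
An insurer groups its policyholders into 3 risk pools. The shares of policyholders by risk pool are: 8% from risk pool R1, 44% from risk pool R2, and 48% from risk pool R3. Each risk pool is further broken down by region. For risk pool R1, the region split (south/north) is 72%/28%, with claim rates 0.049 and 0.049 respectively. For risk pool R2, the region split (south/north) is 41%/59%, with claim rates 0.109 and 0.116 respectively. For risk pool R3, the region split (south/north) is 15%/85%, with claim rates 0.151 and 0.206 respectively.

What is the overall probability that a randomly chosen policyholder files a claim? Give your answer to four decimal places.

P(C) ≈ 0.1486

P(C|R1) = 0.72·0.049 + 0.28·0.049 = 0.03528 + 0.01372 = 0.049
P(C|R2) = 0.41·0.109 + 0.59·0.116 = 0.04469 + 0.06844 = 0.11313
P(C|R3) = 0.15·0.151 + 0.85·0.206 = 0.02265 + 0.1751 = 0.19775
Then overall,
P(C) = 0.08·0.049 + 0.44·0.11313 + 0.48·0.19775
      = 0.00392 + 0.0497772 + 0.09492 = 0.1486172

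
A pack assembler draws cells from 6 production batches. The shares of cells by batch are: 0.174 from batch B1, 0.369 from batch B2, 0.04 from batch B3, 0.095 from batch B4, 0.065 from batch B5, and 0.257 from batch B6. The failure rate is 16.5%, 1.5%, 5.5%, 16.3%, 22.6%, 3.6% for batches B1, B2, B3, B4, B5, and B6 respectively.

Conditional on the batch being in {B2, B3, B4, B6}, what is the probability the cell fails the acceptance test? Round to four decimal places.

0.0427

Let S = {B2, B3, B4, B6}.
P(S) = 0.369 + 0.04 + 0.095 + 0.257 = 0.761.
P(F ∩ S) = 0.015·0.369 + 0.055·0.04 + 0.163·0.095 + 0.036·0.257 = 0.005535 + 0.0022 + 0.015485 + 0.009252 = 0.032472.
P(F | S) = 0.032472 / 0.761 = 0.042670…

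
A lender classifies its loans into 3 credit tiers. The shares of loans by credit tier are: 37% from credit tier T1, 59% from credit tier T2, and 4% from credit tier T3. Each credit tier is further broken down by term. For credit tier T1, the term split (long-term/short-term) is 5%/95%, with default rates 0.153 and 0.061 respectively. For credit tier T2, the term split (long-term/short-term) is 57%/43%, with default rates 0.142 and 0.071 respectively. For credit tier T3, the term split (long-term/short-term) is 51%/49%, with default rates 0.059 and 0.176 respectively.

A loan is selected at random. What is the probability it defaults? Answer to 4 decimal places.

P(D|T1) = 0.05·0.153 + 0.95·0.061 = 0.00765 + 0.05795 = 0.0656
P(D|T2) = 0.57·0.142 + 0.43·0.071 = 0.08094 + 0.03053 = 0.11147
P(D|T3) = 0.51·0.059 + 0.49·0.176 = 0.03009 + 0.08624 = 0.11633
Then overall,
P(D) = 0.37·0.0656 + 0.59·0.11147 + 0.04·0.11633
      = 0.024272 + 0.0657673 + 0.0046532 = 0.0946925

P(D) ≈ 0.0947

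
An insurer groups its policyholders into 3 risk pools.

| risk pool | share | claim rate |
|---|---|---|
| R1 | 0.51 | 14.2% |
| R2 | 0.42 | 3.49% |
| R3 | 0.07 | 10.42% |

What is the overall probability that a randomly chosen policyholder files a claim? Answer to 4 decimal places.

By the law of total probability,
P(C) = P(C|R1)·P(R1) + P(C|R2)·P(R2) + P(C|R3)·P(R3)
      = 0.142·0.51 + 0.0349·0.42 + 0.1042·0.07
      = 0.07242 + 0.014658 + 0.007294 = 0.094372

P(C) ≈ 0.0944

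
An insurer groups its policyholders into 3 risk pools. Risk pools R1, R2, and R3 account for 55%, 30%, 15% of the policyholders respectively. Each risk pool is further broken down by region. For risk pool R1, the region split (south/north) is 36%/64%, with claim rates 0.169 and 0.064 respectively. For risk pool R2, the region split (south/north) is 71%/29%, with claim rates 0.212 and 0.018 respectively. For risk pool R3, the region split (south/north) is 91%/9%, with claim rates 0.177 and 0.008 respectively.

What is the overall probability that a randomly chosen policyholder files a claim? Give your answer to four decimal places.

P(C|R1) = 0.36·0.169 + 0.64·0.064 = 0.06084 + 0.04096 = 0.1018
P(C|R2) = 0.71·0.212 + 0.29·0.018 = 0.15052 + 0.00522 = 0.15574
P(C|R3) = 0.91·0.177 + 0.09·0.008 = 0.16107 + 0.00072 = 0.16179
By total probability over the outer partition,
P(C) = 0.55·0.1018 + 0.3·0.15574 + 0.15·0.16179
      = 0.05599 + 0.046722 + 0.0242685 = 0.1269805

0.1270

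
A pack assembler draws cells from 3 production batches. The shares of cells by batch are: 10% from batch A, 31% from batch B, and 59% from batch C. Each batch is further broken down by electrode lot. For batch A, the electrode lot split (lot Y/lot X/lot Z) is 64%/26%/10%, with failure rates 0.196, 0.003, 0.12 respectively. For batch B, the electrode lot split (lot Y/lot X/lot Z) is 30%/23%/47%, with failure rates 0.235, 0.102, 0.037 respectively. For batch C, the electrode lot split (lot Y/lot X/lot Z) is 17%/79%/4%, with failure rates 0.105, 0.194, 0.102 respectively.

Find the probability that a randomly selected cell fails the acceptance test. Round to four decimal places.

P(F|A) = 0.64·0.196 + 0.26·0.003 + 0.1·0.12 = 0.12544 + 0.00078 + 0.012 = 0.13822
P(F|B) = 0.3·0.235 + 0.23·0.102 + 0.47·0.037 = 0.0705 + 0.02346 + 0.01739 = 0.11135
P(F|C) = 0.17·0.105 + 0.79·0.194 + 0.04·0.102 = 0.01785 + 0.15326 + 0.00408 = 0.17519
Then overall,
P(F) = 0.1·0.13822 + 0.31·0.11135 + 0.59·0.17519
      = 0.013822 + 0.0345185 + 0.1033621 = 0.1517026

P(F) ≈ 0.1517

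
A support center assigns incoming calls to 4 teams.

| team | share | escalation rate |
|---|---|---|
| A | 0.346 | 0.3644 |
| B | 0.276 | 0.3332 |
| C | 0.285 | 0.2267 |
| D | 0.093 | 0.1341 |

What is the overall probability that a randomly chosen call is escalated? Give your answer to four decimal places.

Using total probability over the partition,
P(E) = P(E|A)·P(A) + P(E|B)·P(B) + P(E|C)·P(C) + P(E|D)·P(D)
      = 0.3644·0.346 + 0.3332·0.276 + 0.2267·0.285 + 0.1341·0.093
      = 0.1260824 + 0.0919632 + 0.0646095 + 0.0124713 = 0.2951264

P(E) ≈ 0.2951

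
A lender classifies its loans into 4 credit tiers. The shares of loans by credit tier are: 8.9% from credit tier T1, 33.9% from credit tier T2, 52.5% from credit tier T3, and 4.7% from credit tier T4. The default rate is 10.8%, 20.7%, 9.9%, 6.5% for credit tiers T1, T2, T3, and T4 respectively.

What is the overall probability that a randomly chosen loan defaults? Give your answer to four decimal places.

P(D) ≈ 0.1348

Using total probability over the partition,
P(D) = P(D|T1)·P(T1) + P(D|T2)·P(T2) + P(D|T3)·P(T3) + P(D|T4)·P(T4)
      = 0.108·0.089 + 0.207·0.339 + 0.099·0.525 + 0.065·0.047
      = 0.009612 + 0.070173 + 0.051975 + 0.003055 = 0.134815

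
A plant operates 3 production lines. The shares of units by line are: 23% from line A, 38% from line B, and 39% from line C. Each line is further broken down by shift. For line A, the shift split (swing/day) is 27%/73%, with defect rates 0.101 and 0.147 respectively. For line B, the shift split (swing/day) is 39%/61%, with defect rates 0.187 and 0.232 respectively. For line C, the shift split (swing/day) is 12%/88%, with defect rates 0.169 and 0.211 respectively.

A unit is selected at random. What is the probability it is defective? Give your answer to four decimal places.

P(D) ≈ 0.1928

P(D|A) = 0.27·0.101 + 0.73·0.147 = 0.02727 + 0.10731 = 0.13458
P(D|B) = 0.39·0.187 + 0.61·0.232 = 0.07293 + 0.14152 = 0.21445
P(D|C) = 0.12·0.169 + 0.88·0.211 = 0.02028 + 0.18568 = 0.20596
By total probability over the outer partition,
P(D) = 0.23·0.13458 + 0.38·0.21445 + 0.39·0.20596
      = 0.0309534 + 0.081491 + 0.0803244 = 0.1927688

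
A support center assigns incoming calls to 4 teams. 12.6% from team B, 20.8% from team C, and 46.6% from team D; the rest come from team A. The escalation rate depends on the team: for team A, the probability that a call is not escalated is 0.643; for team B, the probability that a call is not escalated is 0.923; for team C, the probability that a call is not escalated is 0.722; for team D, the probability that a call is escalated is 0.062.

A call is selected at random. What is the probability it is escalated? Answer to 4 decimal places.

P(A) = 1 − (0.126 + 0.208 + 0.466) = 0.2.
P(E|A) = 1 − 0.643 = 0.357.
P(E|B) = 1 − 0.923 = 0.077.
P(E|C) = 1 − 0.722 = 0.278.
P(E) = P(E|A)·P(A) + P(E|B)·P(B) + P(E|C)·P(C) + P(E|D)·P(D)
      = 0.357·0.2 + 0.077·0.126 + 0.278·0.208 + 0.062·0.466
      = 0.0714 + 0.009702 + 0.057824 + 0.028892 = 0.167818

0.1678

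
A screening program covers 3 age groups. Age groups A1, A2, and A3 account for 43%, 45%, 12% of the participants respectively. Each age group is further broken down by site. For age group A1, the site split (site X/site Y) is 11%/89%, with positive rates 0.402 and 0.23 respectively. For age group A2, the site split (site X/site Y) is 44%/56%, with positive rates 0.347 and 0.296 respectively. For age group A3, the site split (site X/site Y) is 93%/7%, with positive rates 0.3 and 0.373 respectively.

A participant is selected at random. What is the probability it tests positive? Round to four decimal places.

P(T|A1) = 0.11·0.402 + 0.89·0.23 = 0.04422 + 0.2047 = 0.24892
P(T|A2) = 0.44·0.347 + 0.56·0.296 = 0.15268 + 0.16576 = 0.31844
P(T|A3) = 0.93·0.3 + 0.07·0.373 = 0.279 + 0.02611 = 0.30511
Then overall,
P(T) = 0.43·0.24892 + 0.45·0.31844 + 0.12·0.30511
      = 0.1070356 + 0.143298 + 0.0366132 = 0.2869468

0.2869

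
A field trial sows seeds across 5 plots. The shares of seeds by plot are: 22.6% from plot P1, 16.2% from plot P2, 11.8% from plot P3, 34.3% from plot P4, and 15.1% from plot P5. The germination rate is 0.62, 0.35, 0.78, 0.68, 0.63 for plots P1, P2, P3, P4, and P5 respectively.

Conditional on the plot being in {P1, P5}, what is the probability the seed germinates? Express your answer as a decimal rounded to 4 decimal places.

P(G|S) ≈ 0.6240

Let S = {P1, P5}.
P(S) = 0.226 + 0.151 = 0.377.
P(G ∩ S) = 0.62·0.226 + 0.63·0.151 = 0.14012 + 0.09513 = 0.23525.
P(G | S) = 0.23525 / 0.377 = 0.624005…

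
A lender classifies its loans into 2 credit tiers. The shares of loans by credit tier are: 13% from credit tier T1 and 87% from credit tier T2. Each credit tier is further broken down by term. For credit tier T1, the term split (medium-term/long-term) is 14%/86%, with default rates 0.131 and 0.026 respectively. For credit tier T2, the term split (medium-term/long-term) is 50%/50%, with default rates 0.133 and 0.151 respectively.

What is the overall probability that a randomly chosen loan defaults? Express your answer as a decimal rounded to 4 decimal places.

0.1288

P(D|T1) = 0.14·0.131 + 0.86·0.026 = 0.01834 + 0.02236 = 0.0407
P(D|T2) = 0.5·0.133 + 0.5·0.151 = 0.0665 + 0.0755 = 0.142
Then overall,
P(D) = 0.13·0.0407 + 0.87·0.142
      = 0.005291 + 0.12354 = 0.128831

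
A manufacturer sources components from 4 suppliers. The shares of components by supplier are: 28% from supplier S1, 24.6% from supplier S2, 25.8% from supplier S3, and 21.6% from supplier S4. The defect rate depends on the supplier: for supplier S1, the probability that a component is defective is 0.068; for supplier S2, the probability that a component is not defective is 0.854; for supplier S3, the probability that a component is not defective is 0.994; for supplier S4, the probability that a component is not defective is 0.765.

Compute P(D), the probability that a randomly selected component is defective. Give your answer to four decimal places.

0.1073

P(D|S2) = 1 − 0.854 = 0.146.
P(D|S3) = 1 − 0.994 = 0.006.
P(D|S4) = 1 − 0.765 = 0.235.
P(D) = P(D|S1)·P(S1) + P(D|S2)·P(S2) + P(D|S3)·P(S3) + P(D|S4)·P(S4)
      = 0.068·0.28 + 0.146·0.246 + 0.006·0.258 + 0.235·0.216
      = 0.01904 + 0.035916 + 0.001548 + 0.05076 = 0.107264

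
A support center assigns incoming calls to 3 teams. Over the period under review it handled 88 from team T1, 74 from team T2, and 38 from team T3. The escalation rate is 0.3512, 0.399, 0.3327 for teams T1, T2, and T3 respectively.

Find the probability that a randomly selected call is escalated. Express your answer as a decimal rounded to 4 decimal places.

P(E) ≈ 0.3654

Total: 88 + 74 + 38 = 200.
P(T1) = 88/200 = 0.44. P(T2) = 74/200 = 0.37. P(T3) = 38/200 = 0.19.
Using total probability over the partition,
P(E) = P(E|T1)·P(T1) + P(E|T2)·P(T2) + P(E|T3)·P(T3)
      = 0.3512·0.44 + 0.399·0.37 + 0.3327·0.19
      = 0.154528 + 0.14763 + 0.063213 = 0.365371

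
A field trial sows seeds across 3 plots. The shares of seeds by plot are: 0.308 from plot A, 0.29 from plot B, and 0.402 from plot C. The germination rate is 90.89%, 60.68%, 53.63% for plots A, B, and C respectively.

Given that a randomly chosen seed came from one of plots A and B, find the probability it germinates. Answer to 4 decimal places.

0.7624

Let S = {A, B}.
P(S) = 0.308 + 0.29 = 0.598.
P(G ∩ S) = 0.9089·0.308 + 0.6068·0.29 = 0.2799412 + 0.175972 = 0.4559132.
P(G | S) = 0.4559132 / 0.598 = 0.762397…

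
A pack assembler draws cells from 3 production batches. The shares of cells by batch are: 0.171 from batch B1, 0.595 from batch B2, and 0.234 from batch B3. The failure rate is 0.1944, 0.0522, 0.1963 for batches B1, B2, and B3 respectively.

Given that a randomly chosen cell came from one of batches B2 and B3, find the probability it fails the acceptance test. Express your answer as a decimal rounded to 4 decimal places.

Let S = {B2, B3}.
P(S) = 0.595 + 0.234 = 0.829.
P(F ∩ S) = 0.0522·0.595 + 0.1963·0.234 = 0.031059 + 0.0459342 = 0.0769932.
P(F | S) = 0.0769932 / 0.829 = 0.092875…

0.0929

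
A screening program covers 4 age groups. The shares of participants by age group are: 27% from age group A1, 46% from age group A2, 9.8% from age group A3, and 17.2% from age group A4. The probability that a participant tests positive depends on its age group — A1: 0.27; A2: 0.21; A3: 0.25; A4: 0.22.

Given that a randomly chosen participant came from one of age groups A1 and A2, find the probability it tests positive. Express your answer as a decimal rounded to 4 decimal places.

Let S = {A1, A2}.
P(S) = 0.27 + 0.46 = 0.73.
P(T ∩ S) = 0.27·0.27 + 0.21·0.46 = 0.0729 + 0.0966 = 0.1695.
P(T | S) = 0.1695 / 0.73 = 0.232192…

0.2322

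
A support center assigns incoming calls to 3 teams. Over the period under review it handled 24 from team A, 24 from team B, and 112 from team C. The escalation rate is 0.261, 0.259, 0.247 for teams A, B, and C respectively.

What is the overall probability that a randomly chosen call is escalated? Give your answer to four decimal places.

Total: 24 + 24 + 112 = 160.
P(A) = 24/160 = 0.15. P(B) = 24/160 = 0.15. P(C) = 112/160 = 0.7.
By the law of total probability,
P(E) = P(E|A)·P(A) + P(E|B)·P(B) + P(E|C)·P(C)
      = 0.261·0.15 + 0.259·0.15 + 0.247·0.7
      = 0.03915 + 0.03885 + 0.1729 = 0.2509

0.2509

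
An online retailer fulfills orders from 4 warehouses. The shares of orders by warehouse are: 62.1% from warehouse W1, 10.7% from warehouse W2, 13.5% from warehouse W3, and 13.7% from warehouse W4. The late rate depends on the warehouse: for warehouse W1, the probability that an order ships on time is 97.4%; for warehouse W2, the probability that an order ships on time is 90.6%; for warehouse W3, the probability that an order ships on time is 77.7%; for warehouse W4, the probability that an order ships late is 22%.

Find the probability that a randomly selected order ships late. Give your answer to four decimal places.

P(L|W1) = 1 − 0.974 = 0.026.
P(L|W2) = 1 − 0.906 = 0.094.
P(L|W3) = 1 − 0.777 = 0.223.
P(L) = P(L|W1)·P(W1) + P(L|W2)·P(W2) + P(L|W3)·P(W3) + P(L|W4)·P(W4)
      = 0.026·0.621 + 0.094·0.107 + 0.223·0.135 + 0.22·0.137
      = 0.016146 + 0.010058 + 0.030105 + 0.03014 = 0.086449

P(L) ≈ 0.0864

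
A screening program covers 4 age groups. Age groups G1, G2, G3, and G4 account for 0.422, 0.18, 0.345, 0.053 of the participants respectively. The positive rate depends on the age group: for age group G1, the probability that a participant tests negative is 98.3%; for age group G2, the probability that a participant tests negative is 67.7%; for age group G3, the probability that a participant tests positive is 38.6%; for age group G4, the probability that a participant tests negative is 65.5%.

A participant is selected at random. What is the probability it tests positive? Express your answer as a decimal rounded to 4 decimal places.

P(T) ≈ 0.2168

P(T|G1) = 1 − 0.983 = 0.017.
P(T|G2) = 1 − 0.677 = 0.323.
P(T|G4) = 1 − 0.655 = 0.345.
Summing over the partition,
P(T) = P(T|G1)·P(G1) + P(T|G2)·P(G2) + P(T|G3)·P(G3) + P(T|G4)·P(G4)
      = 0.017·0.422 + 0.323·0.18 + 0.386·0.345 + 0.345·0.053
      = 0.007174 + 0.05814 + 0.13317 + 0.018285 = 0.216769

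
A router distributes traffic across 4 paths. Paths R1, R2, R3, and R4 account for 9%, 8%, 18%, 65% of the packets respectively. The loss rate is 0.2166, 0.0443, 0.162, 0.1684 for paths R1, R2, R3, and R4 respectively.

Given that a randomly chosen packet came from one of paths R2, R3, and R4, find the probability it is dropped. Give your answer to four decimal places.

Let S = {R2, R3, R4}.
P(S) = 0.08 + 0.18 + 0.65 = 0.91.
P(L ∩ S) = 0.0443·0.08 + 0.162·0.18 + 0.1684·0.65 = 0.003544 + 0.02916 + 0.10946 = 0.142164.
P(L | S) = 0.142164 / 0.91 = 0.156224…

0.1562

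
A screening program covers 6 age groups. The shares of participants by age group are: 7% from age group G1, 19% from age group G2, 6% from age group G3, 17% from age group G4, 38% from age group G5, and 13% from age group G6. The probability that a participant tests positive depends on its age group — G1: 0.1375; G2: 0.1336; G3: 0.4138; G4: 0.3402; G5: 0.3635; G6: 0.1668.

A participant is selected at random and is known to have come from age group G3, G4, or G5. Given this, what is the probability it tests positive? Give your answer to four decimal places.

0.3620

Let S = {G3, G4, G5}.
P(S) = 0.06 + 0.17 + 0.38 = 0.61.
P(T ∩ S) = 0.4138·0.06 + 0.3402·0.17 + 0.3635·0.38 = 0.024828 + 0.057834 + 0.13813 = 0.220792.
P(T | S) = 0.220792 / 0.61 = 0.361954…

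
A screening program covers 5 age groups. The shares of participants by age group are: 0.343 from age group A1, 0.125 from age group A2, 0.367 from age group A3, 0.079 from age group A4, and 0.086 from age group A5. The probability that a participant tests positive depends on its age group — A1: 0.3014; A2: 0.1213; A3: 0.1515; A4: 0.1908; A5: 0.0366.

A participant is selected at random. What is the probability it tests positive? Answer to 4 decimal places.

P(T) = P(T|A1)·P(A1) + P(T|A2)·P(A2) + P(T|A3)·P(A3) + P(T|A4)·P(A4) + P(T|A5)·P(A5)
      = 0.3014·0.343 + 0.1213·0.125 + 0.1515·0.367 + 0.1908·0.079 + 0.0366·0.086
      = 0.1033802 + 0.0151625 + 0.0556005 + 0.0150732 + 0.0031476 = 0.192364

P(T) ≈ 0.1924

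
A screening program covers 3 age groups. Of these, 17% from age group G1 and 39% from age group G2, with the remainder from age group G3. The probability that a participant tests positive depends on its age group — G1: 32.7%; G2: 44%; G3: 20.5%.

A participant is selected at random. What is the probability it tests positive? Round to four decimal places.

P(G3) = 1 − (0.17 + 0.39) = 0.44.
By the law of total probability,
P(T) = P(T|G1)·P(G1) + P(T|G2)·P(G2) + P(T|G3)·P(G3)
      = 0.327·0.17 + 0.44·0.39 + 0.205·0.44
      = 0.05559 + 0.1716 + 0.0902 = 0.31739

0.3174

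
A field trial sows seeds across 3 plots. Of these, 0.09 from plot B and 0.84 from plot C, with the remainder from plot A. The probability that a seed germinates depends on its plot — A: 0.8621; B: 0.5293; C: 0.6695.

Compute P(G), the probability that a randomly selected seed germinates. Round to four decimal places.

0.6704

P(A) = 1 − (0.09 + 0.84) = 0.07.
Using total probability over the partition,
P(G) = P(G|A)·P(A) + P(G|B)·P(B) + P(G|C)·P(C)
      = 0.8621·0.07 + 0.5293·0.09 + 0.6695·0.84
      = 0.060347 + 0.047637 + 0.56238 = 0.670364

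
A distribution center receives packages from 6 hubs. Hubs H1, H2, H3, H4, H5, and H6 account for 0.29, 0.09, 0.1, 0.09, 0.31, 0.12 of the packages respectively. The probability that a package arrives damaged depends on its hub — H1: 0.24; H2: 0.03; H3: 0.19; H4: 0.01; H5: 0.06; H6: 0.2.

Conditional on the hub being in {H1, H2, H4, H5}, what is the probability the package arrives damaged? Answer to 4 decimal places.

P(D|S) ≈ 0.1177

Let S = {H1, H2, H4, H5}.
P(S) = 0.29 + 0.09 + 0.09 + 0.31 = 0.78.
P(D ∩ S) = 0.24·0.29 + 0.03·0.09 + 0.01·0.09 + 0.06·0.31 = 0.0696 + 0.0027 + 0.0009 + 0.0186 = 0.0918.
P(D | S) = 0.0918 / 0.78 = 0.117692…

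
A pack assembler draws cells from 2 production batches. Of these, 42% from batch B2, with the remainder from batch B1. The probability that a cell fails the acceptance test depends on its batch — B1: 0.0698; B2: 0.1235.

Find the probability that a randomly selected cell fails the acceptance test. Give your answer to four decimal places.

0.0924

P(B1) = 1 − (0.42) = 0.58.
Using total probability over the partition,
P(F) = P(F|B1)·P(B1) + P(F|B2)·P(B2)
      = 0.0698·0.58 + 0.1235·0.42
      = 0.040484 + 0.05187 = 0.092354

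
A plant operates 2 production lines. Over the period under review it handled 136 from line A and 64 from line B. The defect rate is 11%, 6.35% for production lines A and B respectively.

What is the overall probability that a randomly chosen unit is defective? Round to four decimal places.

Total: 136 + 64 = 200.
P(A) = 136/200 = 0.68. P(B) = 64/200 = 0.32.
P(D) = P(D|A)·P(A) + P(D|B)·P(B)
      = 0.11·0.68 + 0.0635·0.32
      = 0.0748 + 0.02032 = 0.09512

P(D) ≈ 0.0951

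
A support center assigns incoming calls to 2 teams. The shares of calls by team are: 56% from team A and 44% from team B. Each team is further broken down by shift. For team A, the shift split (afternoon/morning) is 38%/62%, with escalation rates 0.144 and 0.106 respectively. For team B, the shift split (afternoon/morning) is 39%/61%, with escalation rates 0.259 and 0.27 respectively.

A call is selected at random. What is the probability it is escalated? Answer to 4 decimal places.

P(E|A) = 0.38·0.144 + 0.62·0.106 = 0.05472 + 0.06572 = 0.12044
P(E|B) = 0.39·0.259 + 0.61·0.27 = 0.10101 + 0.1647 = 0.26571
Then overall,
P(E) = 0.56·0.12044 + 0.44·0.26571
      = 0.0674464 + 0.1169124 = 0.1843588

P(E) ≈ 0.1844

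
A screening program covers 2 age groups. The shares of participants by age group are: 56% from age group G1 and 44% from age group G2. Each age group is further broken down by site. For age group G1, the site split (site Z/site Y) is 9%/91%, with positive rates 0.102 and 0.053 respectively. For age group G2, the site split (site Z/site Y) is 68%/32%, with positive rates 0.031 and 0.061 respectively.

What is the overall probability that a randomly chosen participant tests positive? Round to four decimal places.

P(T|G1) = 0.09·0.102 + 0.91·0.053 = 0.00918 + 0.04823 = 0.05741
P(T|G2) = 0.68·0.031 + 0.32·0.061 = 0.02108 + 0.01952 = 0.0406
By total probability over the outer partition,
P(T) = 0.56·0.05741 + 0.44·0.0406
      = 0.0321496 + 0.017864 = 0.0500136

0.0500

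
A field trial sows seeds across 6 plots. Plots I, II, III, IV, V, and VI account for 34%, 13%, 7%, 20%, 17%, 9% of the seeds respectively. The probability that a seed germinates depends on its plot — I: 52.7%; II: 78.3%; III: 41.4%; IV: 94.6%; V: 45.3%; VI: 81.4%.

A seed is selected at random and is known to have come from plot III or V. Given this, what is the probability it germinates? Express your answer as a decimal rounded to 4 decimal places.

Let S = {III, V}.
P(S) = 0.07 + 0.17 = 0.24.
P(G ∩ S) = 0.414·0.07 + 0.453·0.17 = 0.02898 + 0.07701 = 0.10599.
P(G | S) = 0.10599 / 0.24 = 0.441625…

P(G|S) ≈ 0.4416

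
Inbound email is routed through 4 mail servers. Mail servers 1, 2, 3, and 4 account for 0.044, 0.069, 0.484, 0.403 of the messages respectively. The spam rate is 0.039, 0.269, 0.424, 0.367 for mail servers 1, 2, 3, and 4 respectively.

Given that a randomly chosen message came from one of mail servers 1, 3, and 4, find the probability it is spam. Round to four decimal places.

Let J = {1, 3, 4}.
P(J) = 0.044 + 0.484 + 0.403 = 0.931.
P(S ∩ J) = 0.039·0.044 + 0.424·0.484 + 0.367·0.403 = 0.001716 + 0.205216 + 0.147901 = 0.354833.
P(S | J) = 0.354833 / 0.931 = 0.381131…

P(S|J) ≈ 0.3811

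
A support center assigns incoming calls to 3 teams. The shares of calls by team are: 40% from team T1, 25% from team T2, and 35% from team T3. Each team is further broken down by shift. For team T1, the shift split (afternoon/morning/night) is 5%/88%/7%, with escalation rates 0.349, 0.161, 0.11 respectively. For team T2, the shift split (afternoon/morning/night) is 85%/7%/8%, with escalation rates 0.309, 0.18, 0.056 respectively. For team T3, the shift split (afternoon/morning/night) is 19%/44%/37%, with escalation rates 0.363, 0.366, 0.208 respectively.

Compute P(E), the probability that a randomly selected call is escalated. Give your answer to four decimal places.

P(E|T1) = 0.05·0.349 + 0.88·0.161 + 0.07·0.11 = 0.01745 + 0.14168 + 0.0077 = 0.16683
P(E|T2) = 0.85·0.309 + 0.07·0.18 + 0.08·0.056 = 0.26265 + 0.0126 + 0.00448 = 0.27973
P(E|T3) = 0.19·0.363 + 0.44·0.366 + 0.37·0.208 = 0.06897 + 0.16104 + 0.07696 = 0.30697
By total probability over the outer partition,
P(E) = 0.4·0.16683 + 0.25·0.27973 + 0.35·0.30697
      = 0.066732 + 0.0699325 + 0.1074395 = 0.244104

P(E) ≈ 0.2441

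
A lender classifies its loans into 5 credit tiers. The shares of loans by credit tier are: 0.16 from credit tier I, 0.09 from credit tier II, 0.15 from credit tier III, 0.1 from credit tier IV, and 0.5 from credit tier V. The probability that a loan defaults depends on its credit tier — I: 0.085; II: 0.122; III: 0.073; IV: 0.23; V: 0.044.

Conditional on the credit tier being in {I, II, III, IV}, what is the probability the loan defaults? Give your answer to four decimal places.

0.1171

Let S = {I, II, III, IV}.
P(S) = 0.16 + 0.09 + 0.15 + 0.1 = 0.5.
P(D ∩ S) = 0.085·0.16 + 0.122·0.09 + 0.073·0.15 + 0.23·0.1 = 0.0136 + 0.01098 + 0.01095 + 0.023 = 0.05853.
P(D | S) = 0.05853 / 0.5 = 0.117060…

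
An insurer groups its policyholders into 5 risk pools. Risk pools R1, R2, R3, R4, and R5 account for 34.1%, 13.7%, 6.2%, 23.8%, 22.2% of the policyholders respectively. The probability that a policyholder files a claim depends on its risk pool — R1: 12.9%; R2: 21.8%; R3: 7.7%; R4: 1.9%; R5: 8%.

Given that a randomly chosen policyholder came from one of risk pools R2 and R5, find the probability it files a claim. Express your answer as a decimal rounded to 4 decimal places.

P(C|S) ≈ 0.1327

Let S = {R2, R5}.
P(S) = 0.137 + 0.222 = 0.359.
P(C ∩ S) = 0.218·0.137 + 0.08·0.222 = 0.029866 + 0.01776 = 0.047626.
P(C | S) = 0.047626 / 0.359 = 0.132663…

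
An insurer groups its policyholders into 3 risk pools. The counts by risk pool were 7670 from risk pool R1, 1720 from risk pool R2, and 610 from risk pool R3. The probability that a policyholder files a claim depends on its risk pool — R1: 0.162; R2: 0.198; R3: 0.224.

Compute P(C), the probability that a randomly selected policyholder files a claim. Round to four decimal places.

0.1720

Total: 7670 + 1720 + 610 = 10000.
P(R1) = 7670/10000 = 0.767. P(R2) = 1720/10000 = 0.172. P(R3) = 610/10000 = 0.061.
Summing over the partition,
P(C) = P(C|R1)·P(R1) + P(C|R2)·P(R2) + P(C|R3)·P(R3)
      = 0.162·0.767 + 0.198·0.172 + 0.224·0.061
      = 0.124254 + 0.034056 + 0.013664 = 0.171974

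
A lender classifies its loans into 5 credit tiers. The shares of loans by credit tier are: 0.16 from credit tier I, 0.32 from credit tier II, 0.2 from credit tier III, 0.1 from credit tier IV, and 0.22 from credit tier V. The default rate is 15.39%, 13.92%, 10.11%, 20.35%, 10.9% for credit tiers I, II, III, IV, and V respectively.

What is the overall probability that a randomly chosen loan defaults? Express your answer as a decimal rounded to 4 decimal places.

P(D) ≈ 0.1337

By the law of total probability,
P(D) = P(D|I)·P(I) + P(D|II)·P(II) + P(D|III)·P(III) + P(D|IV)·P(IV) + P(D|V)·P(V)
      = 0.1539·0.16 + 0.1392·0.32 + 0.1011·0.2 + 0.2035·0.1 + 0.109·0.22
      = 0.024624 + 0.044544 + 0.02022 + 0.02035 + 0.02398 = 0.133718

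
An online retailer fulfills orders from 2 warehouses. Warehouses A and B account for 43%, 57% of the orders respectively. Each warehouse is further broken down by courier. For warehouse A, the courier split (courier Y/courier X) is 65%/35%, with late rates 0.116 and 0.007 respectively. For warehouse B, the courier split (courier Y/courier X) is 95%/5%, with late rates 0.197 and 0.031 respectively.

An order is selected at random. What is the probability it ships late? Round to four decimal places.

P(L) ≈ 0.1410

P(L|A) = 0.65·0.116 + 0.35·0.007 = 0.0754 + 0.00245 = 0.07785
P(L|B) = 0.95·0.197 + 0.05·0.031 = 0.18715 + 0.00155 = 0.1887
By total probability over the outer partition,
P(L) = 0.43·0.07785 + 0.57·0.1887
      = 0.0334755 + 0.107559 = 0.1410345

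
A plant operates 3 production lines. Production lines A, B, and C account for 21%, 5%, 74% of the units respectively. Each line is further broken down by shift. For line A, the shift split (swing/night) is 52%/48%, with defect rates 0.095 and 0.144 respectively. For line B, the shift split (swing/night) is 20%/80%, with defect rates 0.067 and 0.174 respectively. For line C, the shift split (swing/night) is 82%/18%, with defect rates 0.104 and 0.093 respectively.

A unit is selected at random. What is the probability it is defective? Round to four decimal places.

P(D|A) = 0.52·0.095 + 0.48·0.144 = 0.0494 + 0.06912 = 0.11852
P(D|B) = 0.2·0.067 + 0.8·0.174 = 0.0134 + 0.1392 = 0.1526
P(D|C) = 0.82·0.104 + 0.18·0.093 = 0.08528 + 0.01674 = 0.10202
By total probability over the outer partition,
P(D) = 0.21·0.11852 + 0.05·0.1526 + 0.74·0.10202
      = 0.0248892 + 0.00763 + 0.0754948 = 0.108014

0.1080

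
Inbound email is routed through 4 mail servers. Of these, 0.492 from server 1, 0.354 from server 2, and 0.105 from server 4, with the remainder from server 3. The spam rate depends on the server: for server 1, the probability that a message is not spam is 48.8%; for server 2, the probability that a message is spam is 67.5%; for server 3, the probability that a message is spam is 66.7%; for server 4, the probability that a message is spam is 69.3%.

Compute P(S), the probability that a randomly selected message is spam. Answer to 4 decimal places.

P(3) = 1 − (0.492 + 0.354 + 0.105) = 0.049.
P(S|1) = 1 − 0.488 = 0.512.
P(S) = P(S|1)·P(1) + P(S|2)·P(2) + P(S|3)·P(3) + P(S|4)·P(4)
      = 0.512·0.492 + 0.675·0.354 + 0.667·0.049 + 0.693·0.105
      = 0.251904 + 0.23895 + 0.032683 + 0.072765 = 0.596302

0.5963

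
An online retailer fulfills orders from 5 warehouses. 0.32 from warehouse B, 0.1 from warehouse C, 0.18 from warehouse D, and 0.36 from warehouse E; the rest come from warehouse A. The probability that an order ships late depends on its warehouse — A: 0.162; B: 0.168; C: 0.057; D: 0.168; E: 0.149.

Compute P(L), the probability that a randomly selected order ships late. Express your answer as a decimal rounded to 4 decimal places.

0.1498

P(A) = 1 − (0.32 + 0.1 + 0.18 + 0.36) = 0.04.
P(L) = P(L|A)·P(A) + P(L|B)·P(B) + P(L|C)·P(C) + P(L|D)·P(D) + P(L|E)·P(E)
      = 0.162·0.04 + 0.168·0.32 + 0.057·0.1 + 0.168·0.18 + 0.149·0.36
      = 0.00648 + 0.05376 + 0.0057 + 0.03024 + 0.05364 = 0.14982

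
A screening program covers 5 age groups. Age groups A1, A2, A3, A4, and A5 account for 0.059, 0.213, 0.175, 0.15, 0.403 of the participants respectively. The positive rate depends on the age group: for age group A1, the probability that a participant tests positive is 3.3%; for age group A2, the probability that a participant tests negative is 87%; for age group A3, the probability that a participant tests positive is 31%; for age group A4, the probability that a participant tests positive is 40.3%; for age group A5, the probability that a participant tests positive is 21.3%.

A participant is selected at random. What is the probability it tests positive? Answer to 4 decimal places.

P(T|A2) = 1 − 0.87 = 0.13.
Summing over the partition,
P(T) = P(T|A1)·P(A1) + P(T|A2)·P(A2) + P(T|A3)·P(A3) + P(T|A4)·P(A4) + P(T|A5)·P(A5)
      = 0.033·0.059 + 0.13·0.213 + 0.31·0.175 + 0.403·0.15 + 0.213·0.403
      = 0.001947 + 0.02769 + 0.05425 + 0.06045 + 0.085839 = 0.230176

0.2302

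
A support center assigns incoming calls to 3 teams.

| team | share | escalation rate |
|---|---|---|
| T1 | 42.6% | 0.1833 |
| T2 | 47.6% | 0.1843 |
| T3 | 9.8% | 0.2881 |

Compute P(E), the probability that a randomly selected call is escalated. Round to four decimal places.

P(E) = P(E|T1)·P(T1) + P(E|T2)·P(T2) + P(E|T3)·P(T3)
      = 0.1833·0.426 + 0.1843·0.476 + 0.2881·0.098
      = 0.0780858 + 0.0877268 + 0.0282338 = 0.1940464

P(E) ≈ 0.1940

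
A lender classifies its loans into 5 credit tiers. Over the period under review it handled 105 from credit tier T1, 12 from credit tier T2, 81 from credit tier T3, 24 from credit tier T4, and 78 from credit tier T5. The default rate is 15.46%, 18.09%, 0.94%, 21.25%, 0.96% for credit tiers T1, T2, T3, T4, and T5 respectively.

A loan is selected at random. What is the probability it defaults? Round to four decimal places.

Total: 105 + 12 + 81 + 24 + 78 = 300.
P(T1) = 105/300 = 0.35. P(T2) = 12/300 = 0.04. P(T3) = 81/300 = 0.27. P(T4) = 24/300 = 0.08. P(T5) = 78/300 = 0.26.
P(D) = P(D|T1)·P(T1) + P(D|T2)·P(T2) + P(D|T3)·P(T3) + P(D|T4)·P(T4) + P(D|T5)·P(T5)
      = 0.1546·0.35 + 0.1809·0.04 + 0.0094·0.27 + 0.2125·0.08 + 0.0096·0.26
      = 0.05411 + 0.007236 + 0.002538 + 0.017 + 0.002496 = 0.08338

P(D) ≈ 0.0834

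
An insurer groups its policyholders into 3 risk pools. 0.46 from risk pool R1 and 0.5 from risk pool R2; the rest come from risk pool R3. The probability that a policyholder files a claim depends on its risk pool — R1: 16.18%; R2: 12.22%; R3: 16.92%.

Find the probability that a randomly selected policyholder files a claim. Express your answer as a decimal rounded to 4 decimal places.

P(R3) = 1 − (0.46 + 0.5) = 0.04.
P(C) = P(C|R1)·P(R1) + P(C|R2)·P(R2) + P(C|R3)·P(R3)
      = 0.1618·0.46 + 0.1222·0.5 + 0.1692·0.04
      = 0.074428 + 0.0611 + 0.006768 = 0.142296

0.1423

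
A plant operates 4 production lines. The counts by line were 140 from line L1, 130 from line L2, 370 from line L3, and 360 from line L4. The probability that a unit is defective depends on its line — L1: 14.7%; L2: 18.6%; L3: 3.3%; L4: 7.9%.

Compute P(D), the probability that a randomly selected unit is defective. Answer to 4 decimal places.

0.0854

Total: 140 + 130 + 370 + 360 = 1000.
P(L1) = 140/1000 = 0.14. P(L2) = 130/1000 = 0.13. P(L3) = 370/1000 = 0.37. P(L4) = 360/1000 = 0.36.
By the law of total probability,
P(D) = P(D|L1)·P(L1) + P(D|L2)·P(L2) + P(D|L3)·P(L3) + P(D|L4)·P(L4)
      = 0.147·0.14 + 0.186·0.13 + 0.033·0.37 + 0.079·0.36
      = 0.02058 + 0.02418 + 0.01221 + 0.02844 = 0.08541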